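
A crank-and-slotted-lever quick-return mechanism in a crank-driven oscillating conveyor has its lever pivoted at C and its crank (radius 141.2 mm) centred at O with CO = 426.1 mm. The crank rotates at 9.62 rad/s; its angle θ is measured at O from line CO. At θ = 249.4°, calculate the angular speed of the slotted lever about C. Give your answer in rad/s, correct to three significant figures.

0.0744

ω = 9.62 rad/s
Crank pin A relative to C: A = (d + r cosθ, r sinθ); lever angle φ = atan2(r sinθ, d + r cosθ).
Differentiating tanφ: φ̇ = rω(d cosθ + r)/(d² + r² + 2dr cosθ).
d² + r² + 2dr cosθ = |CA|² = 0.159161 m²;  d cosθ + r = -0.0087197 m.
|ω_lever| = |0.1412·9.62·-0.0087197| / 0.159161 = 0.074418 rad/s.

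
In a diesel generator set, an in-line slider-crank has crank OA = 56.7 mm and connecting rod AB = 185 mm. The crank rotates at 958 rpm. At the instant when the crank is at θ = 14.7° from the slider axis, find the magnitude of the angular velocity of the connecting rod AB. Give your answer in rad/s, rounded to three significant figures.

ω = 100.3 rad/s (converted from 958 rpm).
The rod makes angle φ with the slider axis where L sinφ = r sinθ; differentiating, L cosφ·φ̇ = r ω cosθ.
L cosφ = √(L² − r² sin²θ) = 0.18444 m.
|ω_rod| = r ω |cosθ| / √(L² − r² sin²θ) = 0.0567·100.3·0.96727/0.18444 = 29.831 rad/s.

29.8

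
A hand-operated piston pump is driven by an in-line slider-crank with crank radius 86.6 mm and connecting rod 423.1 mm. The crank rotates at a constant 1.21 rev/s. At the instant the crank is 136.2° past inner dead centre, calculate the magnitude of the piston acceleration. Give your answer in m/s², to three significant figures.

3.56

ω = 2π·1.21 = 7.603 rad/s
x(θ) = r cosθ + √(L² − r² sin²θ); with ω constant, a = ω²·d²x/dθ².
d²x/dθ² = −r cosθ − r²(cos2θ)/√u − r⁴ sin²2θ/(4u^{3/2}),  u = L² − r² sin²θ = 0.175421 m².
Substituting r = 0.0866 m, L = 0.4231 m, θ = 136.2°: d²x/dθ² = +0.061564 m.
a = ω²·d²x/dθ² = (7.603)²·(+0.061564) = +3.5584 m/s²;  |a| = 3.5584 m/s².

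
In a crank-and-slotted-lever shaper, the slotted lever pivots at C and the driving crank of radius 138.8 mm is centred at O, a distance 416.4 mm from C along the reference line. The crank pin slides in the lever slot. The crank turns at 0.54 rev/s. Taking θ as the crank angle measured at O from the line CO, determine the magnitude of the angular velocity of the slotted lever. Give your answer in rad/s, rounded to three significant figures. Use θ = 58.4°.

0.664

ω = 3.393 rad/s (from 0.54 rev/s).
Crank pin A relative to C: A = (d + r cosθ, r sinθ); lever angle φ = atan2(r sinθ, d + r cosθ).
Differentiating tanφ: φ̇ = rω(d cosθ + r)/(d² + r² + 2dr cosθ).
d² + r² + 2dr cosθ = |CA|² = 0.253223 m²;  d cosθ + r = +0.35699 m.
|ω_lever| = |0.1388·3.393·+0.35699| / 0.253223 = 0.66392 rad/s.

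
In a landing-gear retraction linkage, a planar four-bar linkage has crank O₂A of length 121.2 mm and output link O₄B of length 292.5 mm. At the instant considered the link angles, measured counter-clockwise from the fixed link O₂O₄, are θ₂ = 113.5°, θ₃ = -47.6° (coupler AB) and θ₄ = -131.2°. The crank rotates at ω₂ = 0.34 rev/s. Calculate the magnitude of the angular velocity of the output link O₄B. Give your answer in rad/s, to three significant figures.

ω₂ = 2.136 rad/s (from 0.34 rev/s).
Differentiating the loop-closure r₂e^{iθ₂}+r₃e^{iθ₃}=r₁+r₄e^{iθ₄} gives r₂ω₂e^{iθ₂}+r₃ω₃e^{iθ₃}=r₄ω₄e^{iθ₄}.
Eliminating the other unknown: ω₄ = r₂ω₂ sin(θ₂−θ₃) / [r₄ sin(θ₄−θ₃)].
Numerator sine = +0.32392; denominator sine = -0.99377.
Result = 0.1212·2.136·(+0.32392) / (0.2925·(-0.99377)) = -0.28853 rad/s; magnitude 0.28853 rad/s.

0.289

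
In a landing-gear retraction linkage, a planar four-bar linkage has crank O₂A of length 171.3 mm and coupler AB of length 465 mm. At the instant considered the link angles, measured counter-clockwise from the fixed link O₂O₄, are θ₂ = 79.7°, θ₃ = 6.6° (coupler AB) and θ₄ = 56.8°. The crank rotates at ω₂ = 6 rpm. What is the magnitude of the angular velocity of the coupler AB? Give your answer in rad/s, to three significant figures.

0.117

ω₂ = 0.6283 rad/s (from 6 rpm).
Differentiating the loop-closure r₂e^{iθ₂}+r₃e^{iθ₃}=r₁+r₄e^{iθ₄} gives r₂ω₂e^{iθ₂}+r₃ω₃e^{iθ₃}=r₄ω₄e^{iθ₄}.
Eliminating the other unknown: ω₃ = r₂ω₂ sin(θ₄−θ₂) / [r₃ sin(θ₃−θ₄)].
Numerator sine = -0.38912; denominator sine = -0.76828.
Result = 0.1713·0.6283·(-0.38912) / (0.465·(-0.76828)) = +0.11723 rad/s; magnitude 0.11723 rad/s.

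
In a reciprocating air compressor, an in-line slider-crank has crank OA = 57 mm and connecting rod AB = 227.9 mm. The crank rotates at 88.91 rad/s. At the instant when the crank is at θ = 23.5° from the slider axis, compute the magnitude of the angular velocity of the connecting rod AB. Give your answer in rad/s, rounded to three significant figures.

20.5

ω = 88.91 rad/s
The rod makes angle φ with the slider axis where L sinφ = r sinθ; differentiating, L cosφ·φ̇ = r ω cosθ.
L cosφ = √(L² − r² sin²θ) = 0.22676 m.
|ω_rod| = r ω |cosθ| / √(L² − r² sin²θ) = 0.057·88.91·0.91706/0.22676 = 20.495 rad/s.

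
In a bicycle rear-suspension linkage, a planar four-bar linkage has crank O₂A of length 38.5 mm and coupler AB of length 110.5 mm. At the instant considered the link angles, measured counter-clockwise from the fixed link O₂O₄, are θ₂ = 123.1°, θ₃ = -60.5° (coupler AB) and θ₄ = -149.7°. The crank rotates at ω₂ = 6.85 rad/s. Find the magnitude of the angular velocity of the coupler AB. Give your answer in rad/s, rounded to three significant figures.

ω₂ = 6.85 rad/s
Differentiating the loop-closure r₂e^{iθ₂}+r₃e^{iθ₃}=r₁+r₄e^{iθ₄} gives r₂ω₂e^{iθ₂}+r₃ω₃e^{iθ₃}=r₄ω₄e^{iθ₄}.
Eliminating the other unknown: ω₃ = r₂ω₂ sin(θ₄−θ₂) / [r₃ sin(θ₃−θ₄)].
Numerator sine = +0.99881; denominator sine = +0.99990.
Result = 0.0385·6.85·(+0.99881) / (0.1105·(+0.99990)) = +2.384 rad/s; magnitude 2.384 rad/s.

2.38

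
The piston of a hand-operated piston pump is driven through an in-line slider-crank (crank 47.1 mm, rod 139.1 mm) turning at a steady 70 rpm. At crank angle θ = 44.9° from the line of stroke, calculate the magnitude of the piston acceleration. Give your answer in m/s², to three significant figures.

ω = 2π·70/60 = 7.33 rad/s
x(θ) = r cosθ + √(L² − r² sin²θ); with ω constant, a = ω²·d²x/dθ².
d²x/dθ² = −r cosθ − r²(cos2θ)/√u − r⁴ sin²2θ/(4u^{3/2}),  u = L² − r² sin²θ = 0.0182435 m².
Substituting r = 0.0471 m, L = 0.1391 m, θ = 44.9°: d²x/dθ² = -0.033919 m.
a = ω²·d²x/dθ² = (7.33)²·(-0.033919) = -1.8226 m/s²;  |a| = 1.8226 m/s².

1.82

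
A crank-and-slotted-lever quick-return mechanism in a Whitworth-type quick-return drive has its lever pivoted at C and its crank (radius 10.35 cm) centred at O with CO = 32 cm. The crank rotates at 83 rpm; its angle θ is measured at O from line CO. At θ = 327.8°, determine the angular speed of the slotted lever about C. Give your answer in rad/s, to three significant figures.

1.99

ω = 8.692 rad/s (from 83 rpm).
Crank pin A relative to C: A = (d + r cosθ, r sinθ); lever angle φ = atan2(r sinθ, d + r cosθ).
Differentiating tanφ: φ̇ = rω(d cosθ + r)/(d² + r² + 2dr cosθ).
d² + r² + 2dr cosθ = |CA|² = 0.169164 m²;  d cosθ + r = +0.37428 m.
|ω_lever| = |0.1035·8.692·+0.37428| / 0.169164 = 1.9904 rad/s.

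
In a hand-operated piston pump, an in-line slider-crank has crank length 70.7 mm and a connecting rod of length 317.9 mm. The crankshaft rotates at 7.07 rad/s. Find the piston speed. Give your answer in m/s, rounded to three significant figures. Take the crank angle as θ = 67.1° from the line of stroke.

0.501

ω = 7.07 rad/s
For an in-line slider-crank, x = r cosθ + √(L² − r² sin²θ), so v = −rω sinθ·[1 + r cosθ/√(L² − r² sin²θ)].
With r = 0.0707 m, L = 0.3179 m, θ = 67.1°: √(L² − r² sin²θ) = 0.31116 m.
v = −0.0707·7.07·0.92119·[1 + 0.0707·0.38912/0.31116] = -0.50116 m/s.
|v| = 0.50116 m/s.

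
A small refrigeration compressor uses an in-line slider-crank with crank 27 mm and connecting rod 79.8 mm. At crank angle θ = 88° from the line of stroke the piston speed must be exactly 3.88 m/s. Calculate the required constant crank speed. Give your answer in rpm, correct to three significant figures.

For an in-line slider-crank, |v_piston| = rω|sinθ|·[1 + r cosθ/√(L² − r² sin²θ)].
With r = 0.027 m, L = 0.0798 m, θ = 88°: the bracketed kinematic factor |dx/dθ| = 0.027322 m.
ω = v/|dx/dθ| = 3.88/0.027322 = 142.01 rad/s.
N = 60ω/(2π) = 1356.1 rpm.

1360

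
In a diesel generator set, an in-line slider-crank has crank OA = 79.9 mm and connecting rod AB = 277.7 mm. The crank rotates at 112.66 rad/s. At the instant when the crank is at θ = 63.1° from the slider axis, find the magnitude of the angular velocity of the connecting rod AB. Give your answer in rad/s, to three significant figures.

15.2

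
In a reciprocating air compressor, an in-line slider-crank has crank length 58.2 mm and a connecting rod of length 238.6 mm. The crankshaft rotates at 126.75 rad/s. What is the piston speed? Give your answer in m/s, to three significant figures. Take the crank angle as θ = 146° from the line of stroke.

ω = 126.8 rad/s
For an in-line slider-crank, x = r cosθ + √(L² − r² sin²θ), so v = −rω sinθ·[1 + r cosθ/√(L² − r² sin²θ)].
With r = 0.0582 m, L = 0.2386 m, θ = 146°: √(L² − r² sin²θ) = 0.23637 m.
v = −0.0582·126.8·0.55919·[1 + 0.0582·-0.82904/0.23637] = -3.283 m/s.
|v| = 3.283 m/s.

3.28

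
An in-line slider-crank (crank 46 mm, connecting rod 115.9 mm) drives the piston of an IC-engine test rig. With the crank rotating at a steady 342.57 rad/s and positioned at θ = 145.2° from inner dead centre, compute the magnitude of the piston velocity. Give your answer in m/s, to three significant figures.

5.98

ω = 342.6 rad/s
For an in-line slider-crank, x = r cosθ + √(L² − r² sin²θ), so v = −rω sinθ·[1 + r cosθ/√(L² − r² sin²θ)].
With r = 0.046 m, L = 0.1159 m, θ = 145.2°: √(L² − r² sin²θ) = 0.11289 m.
v = −0.046·342.6·0.57071·[1 + 0.046·-0.82115/0.11289] = -5.9842 m/s.
|v| = 5.9842 m/s.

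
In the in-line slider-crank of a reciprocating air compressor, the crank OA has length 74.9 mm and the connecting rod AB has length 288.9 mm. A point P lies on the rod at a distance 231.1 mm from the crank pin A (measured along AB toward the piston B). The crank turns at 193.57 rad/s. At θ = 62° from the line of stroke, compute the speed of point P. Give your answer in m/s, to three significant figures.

ω = 193.6 rad/s.  Crank-pin speed |V_A| = rω = 14.498 m/s, perpendicular to OA.
Rod angle: sinφ = −(r/L) sinθ ⇒ φ = -13.233°; ω_rod = −rω cosθ/√(L²−r²sin²θ) = -24.203 rad/s.
V_P = V_A + ω_rod × AP, with AP = 0.2311 m along the rod.
Components: V_Px = −rω sinθ − a·ω_rod·sinφ = -14.082 m/s;  V_Py = rω cosθ + a·ω_rod·cosφ = +1.3618 m/s.
|V_P| = √(V_Px² + V_Py²) = 14.147 m/s.

14.1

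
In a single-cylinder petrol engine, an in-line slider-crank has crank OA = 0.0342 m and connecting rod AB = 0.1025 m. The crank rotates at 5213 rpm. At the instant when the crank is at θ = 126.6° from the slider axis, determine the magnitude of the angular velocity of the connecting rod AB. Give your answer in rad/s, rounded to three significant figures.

ω = 545.9 rad/s (converted from 5213 rpm).
The rod makes angle φ with the slider axis where L sinφ = r sinθ; differentiating, L cosφ·φ̇ = r ω cosθ.
L cosφ = √(L² − r² sin²θ) = 0.098754 m.
|ω_rod| = r ω |cosθ| / √(L² − r² sin²θ) = 0.0342·545.9·0.59622/0.098754 = 112.72 rad/s.

113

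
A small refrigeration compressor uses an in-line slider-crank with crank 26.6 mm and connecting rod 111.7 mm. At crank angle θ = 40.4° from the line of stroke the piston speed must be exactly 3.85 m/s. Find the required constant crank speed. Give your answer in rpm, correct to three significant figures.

1800

For an in-line slider-crank, |v_piston| = rω|sinθ|·[1 + r cosθ/√(L² − r² sin²θ)].
With r = 0.0266 m, L = 0.1117 m, θ = 40.4°: the bracketed kinematic factor |dx/dθ| = 0.020404 m.
ω = v/|dx/dθ| = 3.85/0.020404 = 188.68 rad/s.
N = 60ω/(2π) = 1801.8 rpm.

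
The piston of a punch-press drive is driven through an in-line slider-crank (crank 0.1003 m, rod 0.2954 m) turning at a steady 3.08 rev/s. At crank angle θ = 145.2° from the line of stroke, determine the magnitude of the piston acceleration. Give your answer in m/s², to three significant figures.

26.0

ω = 2π·3.08 = 19.35 rad/s
x(θ) = r cosθ + √(L² − r² sin²θ); with ω constant, a = ω²·d²x/dθ².
d²x/dθ² = −r cosθ − r²(cos2θ)/√u − r⁴ sin²2θ/(4u^{3/2}),  u = L² − r² sin²θ = 0.0839844 m².
Substituting r = 0.1003 m, L = 0.2954 m, θ = 145.2°: d²x/dθ² = +0.069348 m.
a = ω²·d²x/dθ² = (19.35)²·(+0.069348) = +25.971 m/s²;  |a| = 25.971 m/s².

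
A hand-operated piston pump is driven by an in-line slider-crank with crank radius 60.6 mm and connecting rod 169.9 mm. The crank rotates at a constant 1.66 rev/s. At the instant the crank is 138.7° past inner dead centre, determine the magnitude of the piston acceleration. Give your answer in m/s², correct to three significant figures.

ω = 2π·1.66 = 10.43 rad/s
x(θ) = r cosθ + √(L² − r² sin²θ); with ω constant, a = ω²·d²x/dθ².
d²x/dθ² = −r cosθ − r²(cos2θ)/√u − r⁴ sin²2θ/(4u^{3/2}),  u = L² − r² sin²θ = 0.0272663 m².
Substituting r = 0.0606 m, L = 0.1699 m, θ = 138.7°: d²x/dθ² = +0.041926 m.
a = ω²·d²x/dθ² = (10.43)²·(+0.041926) = +4.561 m/s²;  |a| = 4.561 m/s².

4.56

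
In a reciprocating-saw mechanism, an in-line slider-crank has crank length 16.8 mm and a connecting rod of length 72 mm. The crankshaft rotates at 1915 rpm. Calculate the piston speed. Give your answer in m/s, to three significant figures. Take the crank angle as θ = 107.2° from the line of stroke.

ω = 2π·1915/60 = 200.5 rad/s
For an in-line slider-crank, x = r cosθ + √(L² − r² sin²θ), so v = −rω sinθ·[1 + r cosθ/√(L² − r² sin²θ)].
With r = 0.0168 m, L = 0.072 m, θ = 107.2°: √(L² − r² sin²θ) = 0.070189 m.
v = −0.0168·200.5·0.95528·[1 + 0.0168·-0.29571/0.070189] = -2.9906 m/s.
|v| = 2.9906 m/s.

2.99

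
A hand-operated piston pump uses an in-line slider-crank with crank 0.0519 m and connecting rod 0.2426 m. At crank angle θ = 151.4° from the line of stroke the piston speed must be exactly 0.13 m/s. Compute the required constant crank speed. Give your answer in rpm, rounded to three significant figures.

For an in-line slider-crank, |v_piston| = rω|sinθ|·[1 + r cosθ/√(L² − r² sin²θ)].
With r = 0.0519 m, L = 0.2426 m, θ = 151.4°: the bracketed kinematic factor |dx/dθ| = 0.020153 m.
ω = v/|dx/dθ| = 0.13/0.020153 = 6.4507 rad/s.
N = 60ω/(2π) = 61.599 rpm.

61.6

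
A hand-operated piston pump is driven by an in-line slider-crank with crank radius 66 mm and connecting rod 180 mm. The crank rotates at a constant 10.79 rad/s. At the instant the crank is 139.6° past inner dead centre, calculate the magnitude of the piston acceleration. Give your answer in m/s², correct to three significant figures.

5.29

ω = 10.79 rad/s
x(θ) = r cosθ + √(L² − r² sin²θ); with ω constant, a = ω²·d²x/dθ².
d²x/dθ² = −r cosθ − r²(cos2θ)/√u − r⁴ sin²2θ/(4u^{3/2}),  u = L² − r² sin²θ = 0.0305702 m².
Substituting r = 0.066 m, L = 0.18 m, θ = 139.6°: d²x/dθ² = +0.045413 m.
a = ω²·d²x/dθ² = (10.79)²·(+0.045413) = +5.2872 m/s²;  |a| = 5.2872 m/s².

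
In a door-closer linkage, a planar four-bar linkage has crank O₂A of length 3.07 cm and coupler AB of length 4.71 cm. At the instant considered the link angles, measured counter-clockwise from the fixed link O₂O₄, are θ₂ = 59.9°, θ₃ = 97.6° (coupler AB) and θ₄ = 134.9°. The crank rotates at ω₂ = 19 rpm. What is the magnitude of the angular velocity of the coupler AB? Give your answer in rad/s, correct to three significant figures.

2.07

ω₂ = 1.99 rad/s (from 19 rpm).
Differentiating the loop-closure r₂e^{iθ₂}+r₃e^{iθ₃}=r₁+r₄e^{iθ₄} gives r₂ω₂e^{iθ₂}+r₃ω₃e^{iθ₃}=r₄ω₄e^{iθ₄}.
Eliminating the other unknown: ω₃ = r₂ω₂ sin(θ₄−θ₂) / [r₃ sin(θ₃−θ₄)].
Numerator sine = +0.96593; denominator sine = -0.60599.
Result = 0.0307·1.99·(+0.96593) / (0.0471·(-0.60599)) = -2.0672 rad/s; magnitude 2.0672 rad/s.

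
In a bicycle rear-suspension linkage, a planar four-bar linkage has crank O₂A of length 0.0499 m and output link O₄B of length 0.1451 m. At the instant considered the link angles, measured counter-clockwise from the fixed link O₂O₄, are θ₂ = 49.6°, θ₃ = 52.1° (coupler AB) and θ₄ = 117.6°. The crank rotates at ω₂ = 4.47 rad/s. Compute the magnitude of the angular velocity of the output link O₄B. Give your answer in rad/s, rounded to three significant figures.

0.0737

ω₂ = 4.47 rad/s
Differentiating the loop-closure r₂e^{iθ₂}+r₃e^{iθ₃}=r₁+r₄e^{iθ₄} gives r₂ω₂e^{iθ₂}+r₃ω₃e^{iθ₃}=r₄ω₄e^{iθ₄}.
Eliminating the other unknown: ω₄ = r₂ω₂ sin(θ₂−θ₃) / [r₄ sin(θ₄−θ₃)].
Numerator sine = -0.04362; denominator sine = +0.90996.
Result = 0.0499·4.47·(-0.04362) / (0.1451·(+0.90996)) = -0.073688 rad/s; magnitude 0.073688 rad/s.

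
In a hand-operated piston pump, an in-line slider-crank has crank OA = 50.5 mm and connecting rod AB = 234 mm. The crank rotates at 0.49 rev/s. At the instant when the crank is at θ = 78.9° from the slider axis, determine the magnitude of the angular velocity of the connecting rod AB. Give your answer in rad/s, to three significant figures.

ω = 3.079 rad/s (converted from 0.49 rev/s).
The rod makes angle φ with the slider axis where L sinφ = r sinθ; differentiating, L cosφ·φ̇ = r ω cosθ.
L cosφ = √(L² − r² sin²θ) = 0.22869 m.
|ω_rod| = r ω |cosθ| / √(L² − r² sin²θ) = 0.0505·3.079·0.19252/0.22869 = 0.13089 rad/s.

0.131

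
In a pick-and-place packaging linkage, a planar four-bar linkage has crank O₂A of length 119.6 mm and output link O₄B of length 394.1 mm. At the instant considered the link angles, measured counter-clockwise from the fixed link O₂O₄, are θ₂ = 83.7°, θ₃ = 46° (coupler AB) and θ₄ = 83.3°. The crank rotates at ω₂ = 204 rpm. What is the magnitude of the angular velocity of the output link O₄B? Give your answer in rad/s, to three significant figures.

6.54

ω₂ = 21.36 rad/s (from 204 rpm).
Differentiating the loop-closure r₂e^{iθ₂}+r₃e^{iθ₃}=r₁+r₄e^{iθ₄} gives r₂ω₂e^{iθ₂}+r₃ω₃e^{iθ₃}=r₄ω₄e^{iθ₄}.
Eliminating the other unknown: ω₄ = r₂ω₂ sin(θ₂−θ₃) / [r₄ sin(θ₄−θ₃)].
Numerator sine = +0.61153; denominator sine = +0.60599.
Result = 0.1196·21.36·(+0.61153) / (0.3941·(+0.60599)) = +6.5424 rad/s; magnitude 6.5424 rad/s.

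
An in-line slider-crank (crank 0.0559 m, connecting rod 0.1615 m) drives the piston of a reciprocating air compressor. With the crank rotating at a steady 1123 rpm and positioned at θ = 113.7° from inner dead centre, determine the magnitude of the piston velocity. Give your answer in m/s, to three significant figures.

5.14

ω = 2π·1123/60 = 117.6 rad/s
For an in-line slider-crank, x = r cosθ + √(L² − r² sin²θ), so v = −rω sinθ·[1 + r cosθ/√(L² − r² sin²θ)].
With r = 0.0559 m, L = 0.1615 m, θ = 113.7°: √(L² − r² sin²θ) = 0.15317 m.
v = −0.0559·117.6·0.91566·[1 + 0.0559·-0.40195/0.15317] = -5.1365 m/s.
|v| = 5.1365 m/s.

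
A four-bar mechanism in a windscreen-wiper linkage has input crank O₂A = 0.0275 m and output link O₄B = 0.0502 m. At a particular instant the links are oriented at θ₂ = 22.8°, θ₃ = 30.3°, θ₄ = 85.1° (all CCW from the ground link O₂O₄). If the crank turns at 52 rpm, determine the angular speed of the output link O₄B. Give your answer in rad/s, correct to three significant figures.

ω₂ = 5.445 rad/s (from 52 rpm).
Differentiating the loop-closure r₂e^{iθ₂}+r₃e^{iθ₃}=r₁+r₄e^{iθ₄} gives r₂ω₂e^{iθ₂}+r₃ω₃e^{iθ₃}=r₄ω₄e^{iθ₄}.
Eliminating the other unknown: ω₄ = r₂ω₂ sin(θ₂−θ₃) / [r₄ sin(θ₄−θ₃)].
Numerator sine = -0.13053; denominator sine = +0.81714.
Result = 0.0275·5.445·(-0.13053) / (0.0502·(+0.81714)) = -0.4765 rad/s; magnitude 0.4765 rad/s.

0.476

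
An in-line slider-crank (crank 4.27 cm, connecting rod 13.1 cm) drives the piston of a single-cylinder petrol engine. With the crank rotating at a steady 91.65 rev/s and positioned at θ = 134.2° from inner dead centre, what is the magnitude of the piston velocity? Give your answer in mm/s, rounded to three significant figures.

13500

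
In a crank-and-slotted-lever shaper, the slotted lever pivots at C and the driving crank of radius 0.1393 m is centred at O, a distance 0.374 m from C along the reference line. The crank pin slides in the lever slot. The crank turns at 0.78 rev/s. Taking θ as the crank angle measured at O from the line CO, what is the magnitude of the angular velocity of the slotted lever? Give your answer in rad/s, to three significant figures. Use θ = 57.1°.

ω = 4.901 rad/s (from 0.78 rev/s).
Crank pin A relative to C: A = (d + r cosθ, r sinθ); lever angle φ = atan2(r sinθ, d + r cosθ).
Differentiating tanφ: φ̇ = rω(d cosθ + r)/(d² + r² + 2dr cosθ).
d² + r² + 2dr cosθ = |CA|² = 0.215877 m²;  d cosθ + r = +0.34245 m.
|ω_lever| = |0.1393·4.901·+0.34245| / 0.215877 = 1.083 rad/s.

1.08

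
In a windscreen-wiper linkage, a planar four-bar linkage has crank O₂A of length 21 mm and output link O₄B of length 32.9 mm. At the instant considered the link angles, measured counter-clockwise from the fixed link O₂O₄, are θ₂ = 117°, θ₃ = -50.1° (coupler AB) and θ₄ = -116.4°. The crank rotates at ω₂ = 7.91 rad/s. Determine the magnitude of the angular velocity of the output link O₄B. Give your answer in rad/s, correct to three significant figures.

1.23

ω₂ = 7.91 rad/s
Differentiating the loop-closure r₂e^{iθ₂}+r₃e^{iθ₃}=r₁+r₄e^{iθ₄} gives r₂ω₂e^{iθ₂}+r₃ω₃e^{iθ₃}=r₄ω₄e^{iθ₄}.
Eliminating the other unknown: ω₄ = r₂ω₂ sin(θ₂−θ₃) / [r₄ sin(θ₄−θ₃)].
Numerator sine = +0.22325; denominator sine = -0.91566.
Result = 0.021·7.91·(+0.22325) / (0.0329·(-0.91566)) = -1.231 rad/s; magnitude 1.231 rad/s.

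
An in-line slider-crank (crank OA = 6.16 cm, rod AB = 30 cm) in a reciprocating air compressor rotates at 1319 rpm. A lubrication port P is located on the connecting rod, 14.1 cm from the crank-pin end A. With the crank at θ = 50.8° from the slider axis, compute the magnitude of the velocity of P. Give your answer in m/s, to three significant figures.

ω = 138.1 rad/s.  Crank-pin speed |V_A| = rω = 8.5085 m/s, perpendicular to OA.
Rod angle: sinφ = −(r/L) sinθ ⇒ φ = -9.156°; ω_rod = −rω cosθ/√(L²−r²sin²θ) = -18.157 rad/s.
V_P = V_A + ω_rod × AP, with AP = 0.141 m along the rod.
Components: V_Px = −rω sinθ − a·ω_rod·sinφ = -7.001 m/s;  V_Py = rω cosθ + a·ω_rod·cosφ = +2.8501 m/s.
|V_P| = √(V_Px² + V_Py²) = 7.5589 m/s.

7.56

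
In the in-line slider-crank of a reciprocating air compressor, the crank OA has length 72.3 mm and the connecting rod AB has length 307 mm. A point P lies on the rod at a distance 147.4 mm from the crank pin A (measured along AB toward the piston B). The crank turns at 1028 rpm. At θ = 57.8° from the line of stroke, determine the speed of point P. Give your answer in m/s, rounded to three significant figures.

ω = 107.7 rad/s.  Crank-pin speed |V_A| = rω = 7.7832 m/s, perpendicular to OA.
Rod angle: sinφ = −(r/L) sinθ ⇒ φ = -11.495°; ω_rod = −rω cosθ/√(L²−r²sin²θ) = -13.786 rad/s.
V_P = V_A + ω_rod × AP, with AP = 0.1474 m along the rod.
Components: V_Px = −rω sinθ − a·ω_rod·sinφ = -6.9911 m/s;  V_Py = rω cosθ + a·ω_rod·cosφ = +2.1562 m/s.
|V_P| = √(V_Px² + V_Py²) = 7.316 m/s.

7.32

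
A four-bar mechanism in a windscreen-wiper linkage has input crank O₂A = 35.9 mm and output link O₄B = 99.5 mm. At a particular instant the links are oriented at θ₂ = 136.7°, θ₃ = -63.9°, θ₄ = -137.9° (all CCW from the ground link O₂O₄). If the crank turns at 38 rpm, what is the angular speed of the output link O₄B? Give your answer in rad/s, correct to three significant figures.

ω₂ = 3.979 rad/s (from 38 rpm).
Differentiating the loop-closure r₂e^{iθ₂}+r₃e^{iθ₃}=r₁+r₄e^{iθ₄} gives r₂ω₂e^{iθ₂}+r₃ω₃e^{iθ₃}=r₄ω₄e^{iθ₄}.
Eliminating the other unknown: ω₄ = r₂ω₂ sin(θ₂−θ₃) / [r₄ sin(θ₄−θ₃)].
Numerator sine = -0.35184; denominator sine = -0.96126.
Result = 0.0359·3.979·(-0.35184) / (0.0995·(-0.96126)) = +0.52552 rad/s; magnitude 0.52552 rad/s.

0.526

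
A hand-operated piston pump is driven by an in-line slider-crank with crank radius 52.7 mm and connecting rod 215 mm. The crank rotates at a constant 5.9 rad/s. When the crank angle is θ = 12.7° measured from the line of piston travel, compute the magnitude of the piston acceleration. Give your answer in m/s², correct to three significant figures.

ω = 5.9 rad/s
x(θ) = r cosθ + √(L² − r² sin²θ); with ω constant, a = ω²·d²x/dθ².
d²x/dθ² = −r cosθ − r²(cos2θ)/√u − r⁴ sin²2θ/(4u^{3/2}),  u = L² − r² sin²θ = 0.0460908 m².
Substituting r = 0.0527 m, L = 0.215 m, θ = 12.7°: d²x/dθ² = -0.063132 m.
a = ω²·d²x/dθ² = (5.9)²·(-0.063132) = -2.1976 m/s²;  |a| = 2.1976 m/s².

2.20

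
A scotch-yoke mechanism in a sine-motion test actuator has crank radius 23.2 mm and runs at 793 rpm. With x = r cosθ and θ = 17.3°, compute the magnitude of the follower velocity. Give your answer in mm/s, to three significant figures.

573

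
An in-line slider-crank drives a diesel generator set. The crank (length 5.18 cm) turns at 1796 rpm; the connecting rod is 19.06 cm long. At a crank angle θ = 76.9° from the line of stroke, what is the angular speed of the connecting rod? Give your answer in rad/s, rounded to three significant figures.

ω = 188.1 rad/s (converted from 1796 rpm).
The rod makes angle φ with the slider axis where L sinφ = r sinθ; differentiating, L cosφ·φ̇ = r ω cosθ.
L cosφ = √(L² − r² sin²θ) = 0.1838 m.
|ω_rod| = r ω |cosθ| / √(L² − r² sin²θ) = 0.0518·188.1·0.22665/0.1838 = 12.014 rad/s.

12.0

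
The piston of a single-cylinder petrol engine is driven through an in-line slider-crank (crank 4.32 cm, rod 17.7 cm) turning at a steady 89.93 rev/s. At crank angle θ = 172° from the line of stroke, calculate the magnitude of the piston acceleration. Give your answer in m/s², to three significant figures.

ω = 2π·89.9 = 565 rad/s
x(θ) = r cosθ + √(L² − r² sin²θ); with ω constant, a = ω²·d²x/dθ².
d²x/dθ² = −r cosθ − r²(cos2θ)/√u − r⁴ sin²2θ/(4u^{3/2}),  u = L² − r² sin²θ = 0.0312929 m².
Substituting r = 0.0432 m, L = 0.177 m, θ = 172°: d²x/dθ² = +0.032626 m.
a = ω²·d²x/dθ² = (565)²·(+0.032626) = +10417 m/s²;  |a| = 10417 m/s².

10400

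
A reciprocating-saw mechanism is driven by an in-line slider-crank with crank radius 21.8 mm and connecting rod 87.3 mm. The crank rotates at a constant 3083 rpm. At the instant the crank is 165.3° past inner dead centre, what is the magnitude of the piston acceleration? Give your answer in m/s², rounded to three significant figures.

1700

ω = 2π·3083/60 = 322.9 rad/s
x(θ) = r cosθ + √(L² − r² sin²θ); with ω constant, a = ω²·d²x/dθ².
d²x/dθ² = −r cosθ − r²(cos2θ)/√u − r⁴ sin²2θ/(4u^{3/2}),  u = L² − r² sin²θ = 0.00759069 m².
Substituting r = 0.0218 m, L = 0.0873 m, θ = 165.3°: d²x/dθ² = +0.016314 m.
a = ω²·d²x/dθ² = (322.9)²·(+0.016314) = +1700.4 m/s²;  |a| = 1700.4 m/s².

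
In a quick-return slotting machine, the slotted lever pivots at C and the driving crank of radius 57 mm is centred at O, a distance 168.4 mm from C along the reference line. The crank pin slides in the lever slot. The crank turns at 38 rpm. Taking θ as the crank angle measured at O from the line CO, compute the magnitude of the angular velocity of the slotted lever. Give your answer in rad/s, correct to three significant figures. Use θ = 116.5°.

0.179

ω = 3.979 rad/s (from 38 rpm).
Crank pin A relative to C: A = (d + r cosθ, r sinθ); lever angle φ = atan2(r sinθ, d + r cosθ).
Differentiating tanφ: φ̇ = rω(d cosθ + r)/(d² + r² + 2dr cosθ).
d² + r² + 2dr cosθ = |CA|² = 0.0230416 m²;  d cosθ + r = -0.01814 m.
|ω_lever| = |0.057·3.979·-0.01814| / 0.0230416 = 0.17857 rad/s.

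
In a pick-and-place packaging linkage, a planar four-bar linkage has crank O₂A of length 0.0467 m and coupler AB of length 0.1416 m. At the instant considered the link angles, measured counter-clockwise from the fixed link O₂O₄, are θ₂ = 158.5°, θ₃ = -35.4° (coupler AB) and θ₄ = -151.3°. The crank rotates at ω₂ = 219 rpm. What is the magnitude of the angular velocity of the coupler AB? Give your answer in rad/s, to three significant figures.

ω₂ = 22.93 rad/s (from 219 rpm).
Differentiating the loop-closure r₂e^{iθ₂}+r₃e^{iθ₃}=r₁+r₄e^{iθ₄} gives r₂ω₂e^{iθ₂}+r₃ω₃e^{iθ₃}=r₄ω₄e^{iθ₄}.
Eliminating the other unknown: ω₃ = r₂ω₂ sin(θ₄−θ₂) / [r₃ sin(θ₃−θ₄)].
Numerator sine = +0.76828; denominator sine = +0.89956.
Result = 0.0467·22.93·(+0.76828) / (0.1416·(+0.89956)) = +6.4598 rad/s; magnitude 6.4598 rad/s.

6.46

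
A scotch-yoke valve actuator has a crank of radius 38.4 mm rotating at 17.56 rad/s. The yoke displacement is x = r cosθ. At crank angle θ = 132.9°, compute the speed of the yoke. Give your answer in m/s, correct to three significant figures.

0.494

ω = 17.56 rad/s
x = r cosθ ⇒ ẋ = −rω sinθ.
|v| = rω|sinθ| = 0.0384·17.56·|sin 132.9°| = 0.49396 m/s.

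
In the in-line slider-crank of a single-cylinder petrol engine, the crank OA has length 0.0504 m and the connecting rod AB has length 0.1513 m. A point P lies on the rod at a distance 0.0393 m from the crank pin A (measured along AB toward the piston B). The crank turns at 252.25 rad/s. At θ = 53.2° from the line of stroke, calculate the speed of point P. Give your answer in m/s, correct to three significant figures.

12.1

ω = 252.2 rad/s.  Crank-pin speed |V_A| = rω = 12.713 m/s, perpendicular to OA.
Rod angle: sinφ = −(r/L) sinθ ⇒ φ = -15.470°; ω_rod = −rω cosθ/√(L²−r²sin²θ) = -52.227 rad/s.
V_P = V_A + ω_rod × AP, with AP = 0.0393 m along the rod.
Components: V_Px = −rω sinθ − a·ω_rod·sinφ = -10.727 m/s;  V_Py = rω cosθ + a·ω_rod·cosφ = +5.6375 m/s.
|V_P| = √(V_Px² + V_Py²) = 12.119 m/s.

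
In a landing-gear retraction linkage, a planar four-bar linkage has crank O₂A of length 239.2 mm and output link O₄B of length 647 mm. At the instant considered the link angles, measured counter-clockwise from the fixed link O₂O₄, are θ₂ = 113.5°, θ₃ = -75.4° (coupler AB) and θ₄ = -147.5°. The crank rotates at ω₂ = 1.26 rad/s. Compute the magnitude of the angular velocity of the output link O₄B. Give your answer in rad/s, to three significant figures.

0.0757

ω₂ = 1.26 rad/s
Differentiating the loop-closure r₂e^{iθ₂}+r₃e^{iθ₃}=r₁+r₄e^{iθ₄} gives r₂ω₂e^{iθ₂}+r₃ω₃e^{iθ₃}=r₄ω₄e^{iθ₄}.
Eliminating the other unknown: ω₄ = r₂ω₂ sin(θ₂−θ₃) / [r₄ sin(θ₄−θ₃)].
Numerator sine = -0.15471; denominator sine = -0.95159.
Result = 0.2392·1.26·(-0.15471) / (0.647·(-0.95159)) = +0.075735 rad/s; magnitude 0.075735 rad/s.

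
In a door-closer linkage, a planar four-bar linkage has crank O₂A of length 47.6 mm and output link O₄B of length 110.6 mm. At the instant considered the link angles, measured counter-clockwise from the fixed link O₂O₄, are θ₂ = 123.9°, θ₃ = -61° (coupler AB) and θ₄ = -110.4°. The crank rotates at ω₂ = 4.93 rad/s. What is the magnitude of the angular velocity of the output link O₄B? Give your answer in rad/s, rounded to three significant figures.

ω₂ = 4.93 rad/s
Differentiating the loop-closure r₂e^{iθ₂}+r₃e^{iθ₃}=r₁+r₄e^{iθ₄} gives r₂ω₂e^{iθ₂}+r₃ω₃e^{iθ₃}=r₄ω₄e^{iθ₄}.
Eliminating the other unknown: ω₄ = r₂ω₂ sin(θ₂−θ₃) / [r₄ sin(θ₄−θ₃)].
Numerator sine = -0.08542; denominator sine = -0.75927.
Result = 0.0476·4.93·(-0.08542) / (0.1106·(-0.75927)) = +0.2387 rad/s; magnitude 0.2387 rad/s.

0.239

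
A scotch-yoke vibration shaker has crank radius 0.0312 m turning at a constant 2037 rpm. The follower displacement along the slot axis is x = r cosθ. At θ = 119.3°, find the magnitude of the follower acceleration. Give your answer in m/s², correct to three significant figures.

ω = 213.3 rad/s (from 2037 rpm).
x = r cosθ ⇒ ẍ = −rω² cosθ (ω constant).
|a| = rω²|cosθ| = 0.0312·(213.3)²·|cos 119.3°| = 694.77 m/s².

695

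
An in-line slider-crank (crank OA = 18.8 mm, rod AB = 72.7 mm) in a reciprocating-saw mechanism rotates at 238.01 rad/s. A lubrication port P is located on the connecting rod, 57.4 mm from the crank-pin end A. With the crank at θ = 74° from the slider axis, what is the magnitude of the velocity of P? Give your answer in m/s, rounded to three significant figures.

4.56

ω = 238 rad/s.  Crank-pin speed |V_A| = rω = 4.4746 m/s, perpendicular to OA.
Rod angle: sinφ = −(r/L) sinθ ⇒ φ = -14.393°; ω_rod = −rω cosθ/√(L²−r²sin²θ) = -17.515 rad/s.
V_P = V_A + ω_rod × AP, with AP = 0.0574 m along the rod.
Components: V_Px = −rω sinθ − a·ω_rod·sinφ = -4.5512 m/s;  V_Py = rω cosθ + a·ω_rod·cosφ = +0.25957 m/s.
|V_P| = √(V_Px² + V_Py²) = 4.5586 m/s.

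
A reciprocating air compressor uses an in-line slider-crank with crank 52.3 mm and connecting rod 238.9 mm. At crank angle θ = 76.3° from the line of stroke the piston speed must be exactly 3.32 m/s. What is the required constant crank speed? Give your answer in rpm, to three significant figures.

593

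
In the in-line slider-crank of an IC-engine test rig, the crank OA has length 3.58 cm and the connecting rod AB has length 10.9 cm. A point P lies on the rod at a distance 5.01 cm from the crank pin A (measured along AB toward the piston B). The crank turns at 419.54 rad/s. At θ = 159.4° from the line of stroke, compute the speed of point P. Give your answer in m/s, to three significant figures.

8.85

ω = 419.5 rad/s.  Crank-pin speed |V_A| = rω = 15.02 m/s, perpendicular to OA.
Rod angle: sinφ = −(r/L) sinθ ⇒ φ = -6.636°; ω_rod = −rω cosθ/√(L²−r²sin²θ) = +129.85 rad/s.
V_P = V_A + ω_rod × AP, with AP = 0.0501 m along the rod.
Components: V_Px = −rω sinθ − a·ω_rod·sinφ = -4.5327 m/s;  V_Py = rω cosθ + a·ω_rod·cosφ = -7.5971 m/s.
|V_P| = √(V_Px² + V_Py²) = 8.8466 m/s.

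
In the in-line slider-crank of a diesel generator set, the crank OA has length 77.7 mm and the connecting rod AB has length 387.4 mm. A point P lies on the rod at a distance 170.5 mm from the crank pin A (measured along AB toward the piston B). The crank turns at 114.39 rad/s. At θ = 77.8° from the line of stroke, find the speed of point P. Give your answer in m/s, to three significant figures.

ω = 114.4 rad/s.  Crank-pin speed |V_A| = rω = 8.8881 m/s, perpendicular to OA.
Rod angle: sinφ = −(r/L) sinθ ⇒ φ = -11.305°; ω_rod = −rω cosθ/√(L²−r²sin²θ) = -4.9444 rad/s.
V_P = V_A + ω_rod × AP, with AP = 0.1705 m along the rod.
Components: V_Px = −rω sinθ − a·ω_rod·sinφ = -8.8526 m/s;  V_Py = rω cosθ + a·ω_rod·cosφ = +1.0516 m/s.
|V_P| = √(V_Px² + V_Py²) = 8.9149 m/s.

8.91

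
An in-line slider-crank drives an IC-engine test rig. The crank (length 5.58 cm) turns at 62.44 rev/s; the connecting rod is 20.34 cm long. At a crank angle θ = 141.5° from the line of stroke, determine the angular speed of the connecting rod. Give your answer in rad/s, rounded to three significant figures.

85.5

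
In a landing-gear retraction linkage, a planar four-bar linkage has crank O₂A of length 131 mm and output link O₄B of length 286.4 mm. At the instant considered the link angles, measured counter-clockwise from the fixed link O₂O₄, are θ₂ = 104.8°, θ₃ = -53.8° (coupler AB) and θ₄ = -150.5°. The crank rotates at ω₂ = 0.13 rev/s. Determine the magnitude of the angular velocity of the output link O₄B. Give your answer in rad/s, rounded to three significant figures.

ω₂ = 0.8168 rad/s (from 0.13 rev/s).
Differentiating the loop-closure r₂e^{iθ₂}+r₃e^{iθ₃}=r₁+r₄e^{iθ₄} gives r₂ω₂e^{iθ₂}+r₃ω₃e^{iθ₃}=r₄ω₄e^{iθ₄}.
Eliminating the other unknown: ω₄ = r₂ω₂ sin(θ₂−θ₃) / [r₄ sin(θ₄−θ₃)].
Numerator sine = +0.36488; denominator sine = -0.99317.
Result = 0.131·0.8168·(+0.36488) / (0.2864·(-0.99317)) = -0.13726 rad/s; magnitude 0.13726 rad/s.

0.137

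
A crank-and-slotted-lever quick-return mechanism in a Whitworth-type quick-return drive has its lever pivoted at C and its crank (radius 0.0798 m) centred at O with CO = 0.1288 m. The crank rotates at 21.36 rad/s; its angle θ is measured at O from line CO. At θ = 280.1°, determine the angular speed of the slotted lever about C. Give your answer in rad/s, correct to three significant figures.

ω = 21.36 rad/s
Crank pin A relative to C: A = (d + r cosθ, r sinθ); lever angle φ = atan2(r sinθ, d + r cosθ).
Differentiating tanφ: φ̇ = rω(d cosθ + r)/(d² + r² + 2dr cosθ).
d² + r² + 2dr cosθ = |CA|² = 0.0265624 m²;  d cosθ + r = +0.10239 m.
|ω_lever| = |0.0798·21.36·+0.10239| / 0.0265624 = 6.5703 rad/s.

6.57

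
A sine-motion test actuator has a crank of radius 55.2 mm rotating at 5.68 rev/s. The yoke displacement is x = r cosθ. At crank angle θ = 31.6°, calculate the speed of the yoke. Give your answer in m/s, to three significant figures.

ω = 35.69 rad/s (from 5.68 rev/s).
x = r cosθ ⇒ ẋ = −rω sinθ.
|v| = rω|sinθ| = 0.0552·35.69·|sin 31.6°| = 1.0323 m/s.

1.03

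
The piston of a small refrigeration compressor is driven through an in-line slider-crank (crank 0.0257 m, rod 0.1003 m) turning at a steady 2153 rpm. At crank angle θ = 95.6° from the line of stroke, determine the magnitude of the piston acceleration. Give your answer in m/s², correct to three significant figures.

467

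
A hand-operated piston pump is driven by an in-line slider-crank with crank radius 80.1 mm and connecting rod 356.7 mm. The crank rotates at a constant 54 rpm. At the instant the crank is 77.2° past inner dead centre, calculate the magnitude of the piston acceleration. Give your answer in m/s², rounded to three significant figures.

ω = 2π·54/60 = 5.655 rad/s
x(θ) = r cosθ + √(L² − r² sin²θ); with ω constant, a = ω²·d²x/dθ².
d²x/dθ² = −r cosθ − r²(cos2θ)/√u − r⁴ sin²2θ/(4u^{3/2}),  u = L² − r² sin²θ = 0.121134 m².
Substituting r = 0.0801 m, L = 0.3567 m, θ = 77.2°: d²x/dθ² = -0.0011667 m.
a = ω²·d²x/dθ² = (5.655)²·(-0.0011667) = -0.037309 m/s²;  |a| = 0.037309 m/s².

0.0373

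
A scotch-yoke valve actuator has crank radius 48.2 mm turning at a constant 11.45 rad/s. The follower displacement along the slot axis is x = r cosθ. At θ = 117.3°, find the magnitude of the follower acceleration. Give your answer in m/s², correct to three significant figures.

2.90

ω = 11.45 rad/s
x = r cosθ ⇒ ẍ = −rω² cosθ (ω constant).
|a| = rω²|cosθ| = 0.0482·(11.45)²·|cos 117.3°| = 2.8983 m/s².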